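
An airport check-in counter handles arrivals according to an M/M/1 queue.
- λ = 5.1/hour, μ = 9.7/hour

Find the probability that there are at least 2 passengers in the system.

ρ = λ/μ = 5.1/9.7 = 0.52577
P(N ≥ n) = ρⁿ
P(N ≥ 2) = 0.52577^2
P(N ≥ 2) = 0.2764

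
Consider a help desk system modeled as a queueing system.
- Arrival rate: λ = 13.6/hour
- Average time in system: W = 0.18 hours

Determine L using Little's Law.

Little's Law: L = λW
L = 13.6 × 0.18 = 2.4480 tickets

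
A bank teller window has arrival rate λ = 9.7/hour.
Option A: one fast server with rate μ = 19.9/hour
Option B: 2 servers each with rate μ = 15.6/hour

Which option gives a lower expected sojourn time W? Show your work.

Option A: single server μ = 19.9 (M/M/1)
  ρ_A = 9.7/19.9 = 0.4874
  W_A = 1/(μ-λ) = 1/(19.9-9.7) = 1/10.20 = 0.09804

Option B: 2 servers μ = 15.6 (M/M/2)
  ρ_B = λ/(cμ) = 9.7/(2×15.6) = 0.3109
  Offered load a = λ/μ = cρ = 9.7/15.6 = 0.6218
  P₀ = [ Σₙ₌₀^1 aⁿ/n! + a^2/(2!(1-ρ)) ]⁻¹
  Σ = a^0/0! + a^1/1! = 1.0000 + 0.6218 = 1.6218
  a^2/(2!(1-ρ)) = 0.3866/(2 × 0.6891) = 0.2805
  P₀ = 1/(1.6218 + 0.2805) = 0.5257
  Lq = P₀·a^2·ρ / (2!(1-ρ)²) = 0.5257 × 0.3866 × 0.3109 / (2 × 0.4749) = 0.06653
  Wq_B = Lq/λ = 0.06653/9.7 = 0.006859
  W_B = Wq_B + 1/μ = 0.006859 + 0.06410 = 0.07096

Since W_B = 0.07096 < W_A = 0.09804, Option B (multiple servers) has the shorter time in system.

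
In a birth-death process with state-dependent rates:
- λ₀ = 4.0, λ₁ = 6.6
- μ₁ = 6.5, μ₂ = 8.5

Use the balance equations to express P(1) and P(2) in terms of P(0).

Balance equations:
State 0: λ₀P₀ = μ₁P₁ → P₁ = (λ₀/μ₁)P₀ = (4.0/6.5)P₀ = 0.6154P₀
State 1: P₂ = (λ₀λ₁)/(μ₁μ₂)P₀ = (4.0×6.6)/(6.5×8.5)P₀ = 0.4778P₀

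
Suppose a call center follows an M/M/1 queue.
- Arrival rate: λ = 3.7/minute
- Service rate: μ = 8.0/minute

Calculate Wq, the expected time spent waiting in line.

First, compute utilization: ρ = λ/μ = 3.7/8.0 = 0.4625
For M/M/1: Wq = λ/(μ(μ-λ))
Wq = 3.7/(8.0 × (8.0-3.7))
Wq = 3.7/(8.0 × 4.30)
Wq = 0.1076 minutes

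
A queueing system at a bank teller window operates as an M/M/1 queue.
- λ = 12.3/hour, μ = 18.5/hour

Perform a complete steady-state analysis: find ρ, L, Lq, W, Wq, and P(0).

Step 1: ρ = λ/μ = 12.3/18.5 = 0.6649
Step 2: L = λ/(μ-λ) = 12.3/6.20 = 1.9839
Step 3: Lq = λ²/(μ(μ-λ)) = 151.29/(18.5×6.20) = 1.3190
Step 4: W = 1/(μ-λ) = 1/6.20 = 0.16129
Step 5: Wq = λ/(μ(μ-λ)) = 12.3/(18.5×6.20) = 0.1072
Step 6: P(0) = 1-ρ = 0.3351
Verify: L = λW = 12.3×0.16129 = 1.9839 ✔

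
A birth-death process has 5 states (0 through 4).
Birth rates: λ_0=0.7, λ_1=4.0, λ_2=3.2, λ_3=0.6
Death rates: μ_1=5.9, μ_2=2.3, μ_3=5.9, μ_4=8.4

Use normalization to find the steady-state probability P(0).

Ratios P(n)/P(0) = (λ₀···λₙ₋₁)/(μ₁···μₙ):
P(1)/P(0) = (0.7)/(5.9) = 0.11864
P(2)/P(0) = (0.7×4.0)/(5.9×2.3) = 0.20634
P(3)/P(0) = (0.7×4.0×3.2)/(5.9×2.3×5.9) = 0.11191
P(4)/P(0) = (0.7×4.0×3.2×0.6)/(5.9×2.3×5.9×8.4) = 0.0079937

Normalization: ∑ P(n) = 1
P(0) × (1.0000 + 0.11864 + 0.20634 + 0.11191 + 0.0079937) = 1
P(0) × 1.4449 = 1
P(0) = 1/1.4449 = 0.6921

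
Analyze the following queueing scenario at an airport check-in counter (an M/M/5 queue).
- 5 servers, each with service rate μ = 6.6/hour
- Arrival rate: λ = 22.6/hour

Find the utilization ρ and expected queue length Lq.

Traffic intensity: ρ = λ/(cμ) = 22.6/(5×6.6) = 0.6848
Since ρ = 0.6848 < 1, system is stable.
Offered load a = λ/μ = cρ = 22.6/6.6 = 3.4242
P₀ = [ Σₙ₌₀^4 aⁿ/n! + a^5/(5!(1-ρ)) ]⁻¹
Σ = a^0/0! + a^1/1! + a^2/2! + a^3/3! + a^4/4! = 1.0000 + 3.4242 + 5.8627 + 6.6918 + 5.7286 = 22.7073
a^5/(5!(1-ρ)) = 470.7849/(120 × 0.315152) = 12.4486
P₀ = 1/(22.7073 + 12.4486) = 0.02844
Lq = P₀·a^5·ρ / (5!(1-ρ)²) = 0.028445 × 470.7849 × 0.68485 / (120 × 0.099320) = 0.7695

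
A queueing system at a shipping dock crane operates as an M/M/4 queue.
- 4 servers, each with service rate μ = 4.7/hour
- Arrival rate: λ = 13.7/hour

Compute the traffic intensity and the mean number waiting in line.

Traffic intensity: ρ = λ/(cμ) = 13.7/(4×4.7) = 0.7287
Since ρ = 0.7287 < 1, system is stable.
Offered load a = λ/μ = cρ = 13.7/4.7 = 2.9149
P₀ = [ Σₙ₌₀^3 aⁿ/n! + a^4/(4!(1-ρ)) ]⁻¹
Σ = a^0/0! + a^1/1! + a^2/2! + a^3/3! = 1.0000 + 2.9149 + 4.2483 + 4.1278 = 12.2910
a^4/(4!(1-ρ)) = 72.19229/(24 × 0.2712766) = 11.0884
P₀ = 1/(12.2910 + 11.0884) = 0.04277
Lq = P₀·a^4·ρ / (4!(1-ρ)²) = 0.042773 × 72.1923 × 0.72872 / (24 × 0.073591) = 1.2740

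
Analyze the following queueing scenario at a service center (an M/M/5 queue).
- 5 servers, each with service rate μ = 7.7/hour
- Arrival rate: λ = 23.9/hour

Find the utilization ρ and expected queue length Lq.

Traffic intensity: ρ = λ/(cμ) = 23.9/(5×7.7) = 0.6208
Since ρ = 0.6208 < 1, system is stable.
Offered load a = λ/μ = cρ = 23.9/7.7 = 3.1039
P₀ = [ Σₙ₌₀^4 aⁿ/n! + a^5/(5!(1-ρ)) ]⁻¹
Σ = a^0/0! + a^1/1! + a^2/2! + a^3/3! + a^4/4! = 1.0000 + 3.1039 + 4.8171 + 4.9839 + 3.8674 = 17.7723
a^5/(5!(1-ρ)) = 288.0951/(120 × 0.37922) = 6.3309
P₀ = 1/(17.7723 + 6.3309) = 0.04149
Lq = P₀·a^5·ρ / (5!(1-ρ)²) = 0.04149 × 288.0951 × 0.6208 / (120 × 0.1438) = 0.4300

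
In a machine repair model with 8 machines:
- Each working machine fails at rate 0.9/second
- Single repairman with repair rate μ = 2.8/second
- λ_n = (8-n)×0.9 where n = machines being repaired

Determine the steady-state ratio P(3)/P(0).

P(3)/P(0) = ∏_{i=0}^{3-1} λ_i/μ_{i+1}
= (8-0)×0.9/2.8 × (8-1)×0.9/2.8 × (8-2)×0.9/2.8
= 11.1582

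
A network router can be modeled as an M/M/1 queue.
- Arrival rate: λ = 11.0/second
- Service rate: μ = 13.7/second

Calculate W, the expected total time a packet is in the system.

First, compute utilization: ρ = λ/μ = 11.0/13.7 = 0.8029
For M/M/1: W = 1/(μ-λ)
W = 1/(13.7-11.0) = 1/2.70
W = 0.3704 seconds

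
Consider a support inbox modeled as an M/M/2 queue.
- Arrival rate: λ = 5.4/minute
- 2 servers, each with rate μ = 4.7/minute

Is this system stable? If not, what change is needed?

Stability requires ρ = λ/(cμ) < 1
ρ = 5.4/(2 × 4.7) = 5.4/9.40 = 0.5745
Since 0.5745 < 1, the system is STABLE.
The servers are busy 57.45% of the time.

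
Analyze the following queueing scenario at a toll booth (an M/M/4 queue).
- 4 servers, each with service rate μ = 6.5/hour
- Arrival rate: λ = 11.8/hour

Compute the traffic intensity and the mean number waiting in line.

Traffic intensity: ρ = λ/(cμ) = 11.8/(4×6.5) = 0.4538
Since ρ = 0.4538 < 1, system is stable.
Offered load a = λ/μ = cρ = 11.8/6.5 = 1.8154
P₀ = [ Σₙ₌₀^3 aⁿ/n! + a^4/(4!(1-ρ)) ]⁻¹
Σ = a^0/0! + a^1/1! + a^2/2! + a^3/3! = 1.0000 + 1.8154 + 1.6478 + 0.9971 = 5.4603
a^4/(4!(1-ρ)) = 10.8611/(24 × 0.54615) = 0.8286
P₀ = 1/(5.4603 + 0.8286) = 0.1590
Lq = P₀·a^4·ρ / (4!(1-ρ)²) = 0.1590 × 10.8611 × 0.4538 / (24 × 0.2983) = 0.1095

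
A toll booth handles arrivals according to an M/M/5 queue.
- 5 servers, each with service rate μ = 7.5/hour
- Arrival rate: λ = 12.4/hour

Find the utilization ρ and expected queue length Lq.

Traffic intensity: ρ = λ/(cμ) = 12.4/(5×7.5) = 0.3307
Since ρ = 0.3307 < 1, system is stable.
Offered load a = λ/μ = cρ = 12.4/7.5 = 1.6533
P₀ = [ Σₙ₌₀^4 aⁿ/n! + a^5/(5!(1-ρ)) ]⁻¹
Σ = a^0/0! + a^1/1! + a^2/2! + a^3/3! + a^4/4! = 1.0000 + 1.6533 + 1.3668 + 0.75323 + 0.31134 = 5.0847
a^5/(5!(1-ρ)) = 12.3538/(120 × 0.6693) = 0.1538
P₀ = 1/(5.0847 + 0.1538) = 0.1909
Lq = P₀·a^5·ρ / (5!(1-ρ)²) = 0.1909 × 12.3538 × 0.3307 / (120 × 0.4480) = 0.01451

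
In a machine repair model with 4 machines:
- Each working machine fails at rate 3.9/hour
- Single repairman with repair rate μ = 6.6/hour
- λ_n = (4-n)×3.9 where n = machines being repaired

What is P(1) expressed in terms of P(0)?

P(1)/P(0) = ∏_{i=0}^{1-1} λ_i/μ_{i+1}
= (4-0)×3.9/6.6
= 2.3636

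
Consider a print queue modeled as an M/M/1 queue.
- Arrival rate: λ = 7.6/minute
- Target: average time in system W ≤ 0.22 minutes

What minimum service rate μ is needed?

For M/M/1: W = 1/(μ-λ)
Need W ≤ 0.22, so 1/(μ-λ) ≤ 0.22
μ - λ ≥ 1/0.22 = 4.5455
μ ≥ 7.6 + 4.5455 = 12.1455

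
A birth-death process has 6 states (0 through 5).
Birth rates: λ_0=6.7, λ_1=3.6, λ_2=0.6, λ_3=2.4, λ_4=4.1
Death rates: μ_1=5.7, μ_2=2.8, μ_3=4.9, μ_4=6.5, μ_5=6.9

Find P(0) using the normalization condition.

Ratios P(n)/P(0) = (λ₀···λₙ₋₁)/(μ₁···μₙ):
P(1)/P(0) = (6.7)/(5.7) = 1.1754
P(2)/P(0) = (6.7×3.6)/(5.7×2.8) = 1.5113
P(3)/P(0) = (6.7×3.6×0.6)/(5.7×2.8×4.9) = 0.1851
P(4)/P(0) = (6.7×3.6×0.6×2.4)/(5.7×2.8×4.9×6.5) = 0.06833
P(5)/P(0) = (6.7×3.6×0.6×2.4×4.1)/(5.7×2.8×4.9×6.5×6.9) = 0.04060

Normalization: ∑ P(n) = 1
P(0) × (1.0000 + 1.1754 + 1.5113 + 0.1851 + 0.06833 + 0.04060) = 1
P(0) × 3.9807 = 1
P(0) = 1/3.9807 = 0.2512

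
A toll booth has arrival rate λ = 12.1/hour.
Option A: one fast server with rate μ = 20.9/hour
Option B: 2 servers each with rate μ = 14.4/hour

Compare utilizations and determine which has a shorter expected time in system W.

Option A: single server μ = 20.9 (M/M/1)
  ρ_A = 12.1/20.9 = 0.5789
  W_A = 1/(μ-λ) = 1/(20.9-12.1) = 1/8.80 = 0.1136

Option B: 2 servers μ = 14.4 (M/M/2)
  ρ_B = λ/(cμ) = 12.1/(2×14.4) = 0.4201
  Offered load a = λ/μ = cρ = 12.1/14.4 = 0.8403
  P₀ = [ Σₙ₌₀^1 aⁿ/n! + a^2/(2!(1-ρ)) ]⁻¹
  Σ = a^0/0! + a^1/1! = 1.0000 + 0.8403 = 1.8403
  a^2/(2!(1-ρ)) = 0.7061/(2 × 0.5799) = 0.6088
  P₀ = 1/(1.8403 + 0.6088) = 0.4083
  Lq = P₀·a^2·ρ / (2!(1-ρ)²) = 0.4083 × 0.7061 × 0.4201 / (2 × 0.3362) = 0.1801
  Wq_B = Lq/λ = 0.18012/12.1 = 0.01489
  W_B = Wq_B + 1/μ = 0.01489 + 0.06944 = 0.08433

Since W_B = 0.08433 < W_A = 0.1136, Option B (multiple servers) has the shorter time in system.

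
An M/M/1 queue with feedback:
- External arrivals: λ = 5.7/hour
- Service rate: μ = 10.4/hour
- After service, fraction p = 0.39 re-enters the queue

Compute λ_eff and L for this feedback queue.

Effective arrival rate: λ_eff = λ/(1-p) = 5.7/(1-0.39) = 5.7/0.61 = 9.3442623
ρ = λ_eff/μ = 9.3442623/10.4 = 0.8984868
L = ρ/(1-ρ) = 0.8984868/(1-0.8984868) = 8.8509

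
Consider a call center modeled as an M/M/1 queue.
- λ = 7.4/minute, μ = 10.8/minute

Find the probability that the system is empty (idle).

ρ = λ/μ = 7.4/10.8 = 0.6852
P(0) = 1 - ρ = 1 - 0.6852 = 0.3148
The server is idle 31.48% of the time.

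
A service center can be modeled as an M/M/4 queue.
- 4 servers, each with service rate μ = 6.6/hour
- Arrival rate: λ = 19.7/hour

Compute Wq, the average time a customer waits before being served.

Traffic intensity: ρ = λ/(cμ) = 19.7/(4×6.6) = 0.7462
Since ρ = 0.7462 < 1, system is stable.
Offered load a = λ/μ = cρ = 19.7/6.6 = 2.9848
P₀ = [ Σₙ₌₀^3 aⁿ/n! + a^4/(4!(1-ρ)) ]⁻¹
Σ = a^0/0! + a^1/1! + a^2/2! + a^3/3! = 1.0000 + 2.9848 + 4.4547 + 4.4322 = 12.8717
a^4/(4!(1-ρ)) = 79.3760/(24 × 0.253788) = 13.0319
P₀ = 1/(12.8717 + 13.0319) = 0.03860
Lq = P₀·a^4·ρ / (4!(1-ρ)²) = 0.0386047 × 79.3760 × 0.746212 / (24 × 0.0644083) = 1.4792
Wq = Lq/λ = 1.4792/19.7 = 0.07509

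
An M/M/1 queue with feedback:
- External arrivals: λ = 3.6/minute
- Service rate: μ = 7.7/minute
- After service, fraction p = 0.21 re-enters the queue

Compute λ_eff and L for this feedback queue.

Effective arrival rate: λ_eff = λ/(1-p) = 3.6/(1-0.21) = 3.6/0.79 = 4.55696
ρ = λ_eff/μ = 4.55696/7.7 = 0.591813
L = ρ/(1-ρ) = 0.591813/(1-0.591813) = 1.4499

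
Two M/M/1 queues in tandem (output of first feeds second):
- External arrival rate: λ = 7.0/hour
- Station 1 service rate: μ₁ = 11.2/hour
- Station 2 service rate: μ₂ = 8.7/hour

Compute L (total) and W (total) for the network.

By Jackson's theorem, each station behaves as independent M/M/1.
Station 1: ρ₁ = 7.0/11.2 = 0.6250, L₁ = ρ₁/(1-ρ₁) = λ/(μ₁-λ) = 7.0/4.20 = 1.6667
Station 2: ρ₂ = 7.0/8.7 = 0.8046, L₂ = ρ₂/(1-ρ₂) = λ/(μ₂-λ) = 7.0/1.70 = 4.1176
Total: L = L₁ + L₂ = 1.6667 + 4.1176 = 5.7843
W = L/λ = 5.7843/7.0 = 0.8263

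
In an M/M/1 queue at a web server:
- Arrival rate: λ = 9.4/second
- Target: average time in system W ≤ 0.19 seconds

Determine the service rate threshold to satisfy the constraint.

For M/M/1: W = 1/(μ-λ)
Need W ≤ 0.19, so 1/(μ-λ) ≤ 0.19
μ - λ ≥ 1/0.19 = 5.2632
μ ≥ 9.4 + 5.2632 = 14.6632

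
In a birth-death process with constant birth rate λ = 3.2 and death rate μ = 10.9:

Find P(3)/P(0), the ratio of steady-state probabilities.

For constant rates: P(n)/P(0) = (λ/μ)^n
P(3)/P(0) = (3.2/10.9)^3 = 0.29358^3 = 0.02530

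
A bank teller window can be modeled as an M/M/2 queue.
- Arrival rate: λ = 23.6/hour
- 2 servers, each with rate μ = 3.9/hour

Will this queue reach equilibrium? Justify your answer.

Stability requires ρ = λ/(cμ) < 1
ρ = 23.6/(2 × 3.9) = 23.6/7.80 = 3.0256
Since 3.0256 ≥ 1, the system is UNSTABLE.
Need c > λ/μ = 23.6/3.9 = 6.05.
Minimum servers needed: c = 7.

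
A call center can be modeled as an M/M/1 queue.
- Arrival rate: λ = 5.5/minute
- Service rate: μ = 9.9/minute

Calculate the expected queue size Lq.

ρ = λ/μ = 5.5/9.9 = 0.5556
For M/M/1: Lq = λ²/(μ(μ-λ))
Lq = 30.25/(9.9 × 4.40)
Lq = 0.6944 calls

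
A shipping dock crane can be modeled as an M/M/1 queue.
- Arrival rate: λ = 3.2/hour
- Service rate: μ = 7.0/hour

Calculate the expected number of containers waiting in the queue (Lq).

ρ = λ/μ = 3.2/7.0 = 0.4571
For M/M/1: Lq = λ²/(μ(μ-λ))
Lq = 10.24/(7.0 × 3.80)
Lq = 0.3850 containers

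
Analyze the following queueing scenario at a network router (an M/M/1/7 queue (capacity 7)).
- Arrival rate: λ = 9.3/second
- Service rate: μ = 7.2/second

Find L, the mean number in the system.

ρ = λ/μ = 9.3/7.2 = 1.29167
P₀ = (1-ρ)/(1-ρ^(K+1)) = (1-1.29167)/(1-1.29167^8) = -0.29167/-6.7484 = 0.04322
P_K = P₀×ρ^K = 0.04322 × 1.29167^7 = 0.04322 × 5.9988 = 0.2593
L = ρ[1 - (K+1)ρ^K + Kρ^(K+1)] / [(1-ρ)(1-ρ^(K+1))]
L = 1.29167 × (1 - 8×5.998753 + 7×7.748410) / ((1 - 1.29167) × (1 - 7.748410)) = 4.7569 packets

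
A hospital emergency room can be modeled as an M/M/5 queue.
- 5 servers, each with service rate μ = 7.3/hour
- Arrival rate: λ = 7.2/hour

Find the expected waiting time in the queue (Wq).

Traffic intensity: ρ = λ/(cμ) = 7.2/(5×7.3) = 0.1973
Since ρ = 0.1973 < 1, system is stable.
Offered load a = λ/μ = cρ = 7.2/7.3 = 0.9863
P₀ = [ Σₙ₌₀^4 aⁿ/n! + a^5/(5!(1-ρ)) ]⁻¹
Σ = a^0/0! + a^1/1! + a^2/2! + a^3/3! + a^4/4! = 1.0000 + 0.9863 + 0.4864 + 0.1599 + 0.03943 = 2.6720
a^5/(5!(1-ρ)) = 0.93336/(120 × 0.80274) = 0.009689
P₀ = 1/(2.6720 + 0.009689) = 0.3729
Lq = P₀·a^5·ρ / (5!(1-ρ)²) = 0.372894 × 0.933358 × 0.197260 / (120 × 0.644391) = 0.0008879
Wq = Lq/λ = 0.0008879/7.2 = 0.0001233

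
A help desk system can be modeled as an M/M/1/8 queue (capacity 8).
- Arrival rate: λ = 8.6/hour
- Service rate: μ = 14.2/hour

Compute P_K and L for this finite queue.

ρ = λ/μ = 8.6/14.2 = 0.605634
P₀ = (1-ρ)/(1-ρ^(K+1)) = (1-0.605634)/(1-0.605634^9) = 0.39437/0.98904 = 0.3987
P_K = P₀×ρ^K = 0.39874 × 0.605634^8 = 0.39874 × 0.018100 = 0.007217
Blocking probability P_8 = 0.007217 (0.72%)
L = ρ[1 - (K+1)ρ^K + Kρ^(K+1)] / [(1-ρ)(1-ρ^(K+1))]
L = 0.605634 × (1 - 9×0.018100 + 8×0.010962) / ((1 - 0.605634) × (1 - 0.010962)) = 1.4360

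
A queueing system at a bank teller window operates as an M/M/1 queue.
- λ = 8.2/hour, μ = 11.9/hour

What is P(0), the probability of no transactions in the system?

ρ = λ/μ = 8.2/11.9 = 0.6891
P(0) = 1 - ρ = 1 - 0.6891 = 0.3109
The server is idle 31.09% of the time.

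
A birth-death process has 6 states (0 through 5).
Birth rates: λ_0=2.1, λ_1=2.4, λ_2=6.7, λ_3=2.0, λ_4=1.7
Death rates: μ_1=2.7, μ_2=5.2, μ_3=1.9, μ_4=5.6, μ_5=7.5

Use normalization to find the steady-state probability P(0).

Ratios P(n)/P(0) = (λ₀···λₙ₋₁)/(μ₁···μₙ):
P(1)/P(0) = (2.1)/(2.7) = 0.77778
P(2)/P(0) = (2.1×2.4)/(2.7×5.2) = 0.35897
P(3)/P(0) = (2.1×2.4×6.7)/(2.7×5.2×1.9) = 1.2659
P(4)/P(0) = (2.1×2.4×6.7×2.0)/(2.7×5.2×1.9×5.6) = 0.45209
P(5)/P(0) = (2.1×2.4×6.7×2.0×1.7)/(2.7×5.2×1.9×5.6×7.5) = 0.10247

Normalization: ∑ P(n) = 1
P(0) × (1.0000 + 0.77778 + 0.35897 + 1.2659 + 0.45209 + 0.10247) = 1
P(0) × 3.9572 = 1
P(0) = 1/3.9572 = 0.2527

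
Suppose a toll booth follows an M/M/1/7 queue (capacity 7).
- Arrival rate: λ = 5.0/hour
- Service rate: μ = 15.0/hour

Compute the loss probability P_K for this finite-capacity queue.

ρ = λ/μ = 5.0/15.0 = 0.33333
P₀ = (1-ρ)/(1-ρ^(K+1)) = (1-0.33333)/(1-0.33333^8) = 0.6667/0.9998 = 0.6668
P_K = P₀×ρ^K = 0.6668 × 0.33333^7 = 0.6668 × 0.0004572 = 0.0003049
Blocking probability = 0.03049%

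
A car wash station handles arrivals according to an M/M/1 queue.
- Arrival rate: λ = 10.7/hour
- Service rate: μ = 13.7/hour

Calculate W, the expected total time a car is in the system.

First, compute utilization: ρ = λ/μ = 10.7/13.7 = 0.7810
For M/M/1: W = 1/(μ-λ)
W = 1/(13.7-10.7) = 1/3.00
W = 0.3333 hours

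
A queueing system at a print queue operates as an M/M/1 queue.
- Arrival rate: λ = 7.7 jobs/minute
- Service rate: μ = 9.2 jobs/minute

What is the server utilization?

Server utilization: ρ = λ/μ
ρ = 7.7/9.2 = 0.8370
The server is busy 83.70% of the time.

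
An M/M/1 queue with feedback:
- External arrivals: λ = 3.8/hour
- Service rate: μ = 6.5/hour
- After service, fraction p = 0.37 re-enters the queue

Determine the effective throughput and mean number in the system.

Effective arrival rate: λ_eff = λ/(1-p) = 3.8/(1-0.37) = 3.8/0.63 = 6.031746
ρ = λ_eff/μ = 6.031746/6.5 = 0.927961
L = ρ/(1-ρ) = 0.927961/(1-0.927961) = 12.8814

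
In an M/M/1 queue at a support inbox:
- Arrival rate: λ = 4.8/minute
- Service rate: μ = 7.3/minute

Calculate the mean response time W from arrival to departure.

First, compute utilization: ρ = λ/μ = 4.8/7.3 = 0.6575
For M/M/1: W = 1/(μ-λ)
W = 1/(7.3-4.8) = 1/2.50
W = 0.4000 minutes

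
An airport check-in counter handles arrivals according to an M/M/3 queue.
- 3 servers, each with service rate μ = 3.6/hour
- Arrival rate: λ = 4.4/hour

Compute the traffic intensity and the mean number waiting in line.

Traffic intensity: ρ = λ/(cμ) = 4.4/(3×3.6) = 0.4074
Since ρ = 0.4074 < 1, system is stable.
Offered load a = λ/μ = cρ = 4.4/3.6 = 1.2222
P₀ = [ Σₙ₌₀^2 aⁿ/n! + a^3/(3!(1-ρ)) ]⁻¹
Σ = a^0/0! + a^1/1! + a^2/2! = 1.0000 + 1.2222 + 0.7469 = 2.9691
a^3/(3!(1-ρ)) = 1.8258/(6 × 0.5926) = 0.5135
P₀ = 1/(2.9691 + 0.5135) = 0.2871
Lq = P₀·a^3·ρ / (3!(1-ρ)²) = 0.28714 × 1.8258 × 0.40741 / (6 × 0.35117) = 0.1014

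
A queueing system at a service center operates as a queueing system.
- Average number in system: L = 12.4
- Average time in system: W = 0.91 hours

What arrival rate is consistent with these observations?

Little's Law: L = λW, so λ = L/W
λ = 12.4/0.91 = 13.6264 customers/hour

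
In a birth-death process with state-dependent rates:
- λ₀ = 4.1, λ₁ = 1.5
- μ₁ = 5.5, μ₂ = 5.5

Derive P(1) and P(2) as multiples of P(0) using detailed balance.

Balance equations:
State 0: λ₀P₀ = μ₁P₁ → P₁ = (λ₀/μ₁)P₀ = (4.1/5.5)P₀ = 0.7455P₀
State 1: P₂ = (λ₀λ₁)/(μ₁μ₂)P₀ = (4.1×1.5)/(5.5×5.5)P₀ = 0.2033P₀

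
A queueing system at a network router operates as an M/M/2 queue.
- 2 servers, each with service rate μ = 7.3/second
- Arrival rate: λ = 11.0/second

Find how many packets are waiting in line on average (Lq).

Traffic intensity: ρ = λ/(cμ) = 11.0/(2×7.3) = 0.7534
Since ρ = 0.7534 < 1, system is stable.
Offered load a = λ/μ = cρ = 11.0/7.3 = 1.5068
P₀ = [ Σₙ₌₀^1 aⁿ/n! + a^2/(2!(1-ρ)) ]⁻¹
Σ = a^0/0! + a^1/1! = 1.0000 + 1.5068 = 2.5068
a^2/(2!(1-ρ)) = 2.27059/(2 × 0.246575) = 4.6043
P₀ = 1/(2.5068 + 4.6043) = 0.1406
Lq = P₀·a^2·ρ / (2!(1-ρ)²) = 0.140625 × 2.27059 × 0.753425 / (2 × 0.0607994) = 1.9784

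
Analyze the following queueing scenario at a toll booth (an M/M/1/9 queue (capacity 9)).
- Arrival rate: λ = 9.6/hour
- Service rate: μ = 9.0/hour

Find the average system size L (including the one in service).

ρ = λ/μ = 9.6/9.0 = 1.066667
P₀ = (1-ρ)/(1-ρ^(K+1)) = (1-1.066667)/(1-1.066667^10) = -0.066667/-0.90673 = 0.07352
P_K = P₀×ρ^K = 0.07352 × 1.066667^9 = 0.07352 × 1.7876 = 0.1314
L = ρ[1 - (K+1)ρ^K + Kρ^(K+1)] / [(1-ρ)(1-ρ^(K+1))]
L = 1.066667 × (1 - 10×1.7875563 + 9×1.9067273) / ((1 - 1.066667) × (1 - 1.9067273)) = 5.0287 vehicles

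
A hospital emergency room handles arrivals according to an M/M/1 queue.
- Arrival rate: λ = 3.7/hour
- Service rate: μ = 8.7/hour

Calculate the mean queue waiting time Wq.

First, compute utilization: ρ = λ/μ = 3.7/8.7 = 0.4253
For M/M/1: Wq = λ/(μ(μ-λ))
Wq = 3.7/(8.7 × (8.7-3.7))
Wq = 3.7/(8.7 × 5.00)
Wq = 0.08506 hours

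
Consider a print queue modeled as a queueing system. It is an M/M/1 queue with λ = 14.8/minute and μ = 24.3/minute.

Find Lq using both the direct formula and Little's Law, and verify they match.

Method 1 (direct): Lq = λ²/(μ(μ-λ)) = 219.04/(24.3 × 9.50) = 0.9488

Method 2 (Little's Law):
W = 1/(μ-λ) = 1/9.50 = 0.10526
Wq = W - 1/μ = 0.10526 - 0.041152 = 0.06411
Lq = λWq = 14.8 × 0.06411 = 0.9488 ✔ (matches Method 1)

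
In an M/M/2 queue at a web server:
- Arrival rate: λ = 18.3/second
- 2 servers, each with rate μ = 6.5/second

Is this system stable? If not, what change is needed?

Stability requires ρ = λ/(cμ) < 1
ρ = 18.3/(2 × 6.5) = 18.3/13.00 = 1.4077
Since 1.4077 ≥ 1, the system is UNSTABLE.
Need c > λ/μ = 18.3/6.5 = 2.82.
Minimum servers needed: c = 3.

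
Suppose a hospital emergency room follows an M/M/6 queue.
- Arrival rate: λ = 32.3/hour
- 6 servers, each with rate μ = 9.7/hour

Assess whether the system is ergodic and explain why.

Stability requires ρ = λ/(cμ) < 1
ρ = 32.3/(6 × 9.7) = 32.3/58.20 = 0.5550
Since 0.5550 < 1, the system is STABLE.
The servers are busy 55.50% of the time.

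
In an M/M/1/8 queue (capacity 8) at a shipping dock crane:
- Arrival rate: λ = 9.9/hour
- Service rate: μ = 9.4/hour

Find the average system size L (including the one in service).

ρ = λ/μ = 9.9/9.4 = 1.0531915
P₀ = (1-ρ)/(1-ρ^(K+1)) = (1-1.0531915)/(1-1.0531915^9) = -0.05319/-0.5943 = 0.08950
P_K = P₀×ρ^K = 0.08950 × 1.0531915^8 = 0.08950 × 1.5138 = 0.1355
L = ρ[1 - (K+1)ρ^K + Kρ^(K+1)] / [(1-ρ)(1-ρ^(K+1))]
L = 1.0531915 × (1 - 9×1.51377 + 8×1.59429) / ((1 - 1.0531915) × (1 - 1.59429)) = 4.3442 containers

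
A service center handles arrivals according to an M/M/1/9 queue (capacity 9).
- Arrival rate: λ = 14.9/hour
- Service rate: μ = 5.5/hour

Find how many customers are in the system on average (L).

ρ = λ/μ = 14.9/5.5 = 2.7091
P₀ = (1-ρ)/(1-ρ^(K+1)) = (1-2.7091)/(1-2.7091^10) = -1.7091/-21292.6623 = 0.00008027
P_K = P₀×ρ^K = 0.00008027 × 2.7091^9 = 0.00008027 × 7860.0503 = 0.6309
L = ρ[1 - (K+1)ρ^K + Kρ^(K+1)] / [(1-ρ)(1-ρ^(K+1))]
L = 2.7091 × (1 - 10×7860.0503 + 9×21293.6623) / ((1 - 2.7091) × (1 - 21293.6623)) = 8.4154 customers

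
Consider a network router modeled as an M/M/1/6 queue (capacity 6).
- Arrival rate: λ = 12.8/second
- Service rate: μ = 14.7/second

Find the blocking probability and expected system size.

ρ = λ/μ = 12.8/14.7 = 0.87075
P₀ = (1-ρ)/(1-ρ^(K+1)) = (1-0.87075)/(1-0.87075^7) = 0.12925/0.62046 = 0.2083
P_K = P₀×ρ^K = 0.2083 × 0.87075^6 = 0.2083 × 0.4359 = 0.09080
Blocking probability P_6 = 0.09080 (9.08%)
L = ρ[1 - (K+1)ρ^K + Kρ^(K+1)] / [(1-ρ)(1-ρ^(K+1))]
L = 0.87075 × (1 - 7×0.435874 + 6×0.379537) / ((1 - 0.87075) × (1 - 0.379537)) = 2.4550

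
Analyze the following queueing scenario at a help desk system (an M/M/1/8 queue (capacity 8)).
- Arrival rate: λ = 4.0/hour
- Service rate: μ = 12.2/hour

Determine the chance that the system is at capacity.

ρ = λ/μ = 4.0/12.2 = 0.32787
P₀ = (1-ρ)/(1-ρ^(K+1)) = (1-0.32787)/(1-0.32787^9) = 0.67213/0.99996 = 0.6722
P_K = P₀×ρ^K = 0.67216 × 0.32787^8 = 0.67216 × 0.00013354 = 0.00008976
Blocking probability = 0.008976%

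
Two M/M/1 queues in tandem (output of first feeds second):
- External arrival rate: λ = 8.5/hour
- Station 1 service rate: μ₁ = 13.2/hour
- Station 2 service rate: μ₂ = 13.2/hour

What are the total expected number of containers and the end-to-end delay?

By Jackson's theorem, each station behaves as independent M/M/1.
Station 1: ρ₁ = 8.5/13.2 = 0.6439, L₁ = ρ₁/(1-ρ₁) = λ/(μ₁-λ) = 8.5/4.70 = 1.8085
Station 2: ρ₂ = 8.5/13.2 = 0.6439, L₂ = ρ₂/(1-ρ₂) = λ/(μ₂-λ) = 8.5/4.70 = 1.8085
Total: L = L₁ + L₂ = 1.8085 + 1.8085 = 3.6170
W = L/λ = 3.6170/8.5 = 0.4255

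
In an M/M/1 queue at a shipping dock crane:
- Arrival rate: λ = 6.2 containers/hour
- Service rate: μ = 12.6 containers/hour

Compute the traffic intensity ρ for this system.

Server utilization: ρ = λ/μ
ρ = 6.2/12.6 = 0.4921
The server is busy 49.21% of the time.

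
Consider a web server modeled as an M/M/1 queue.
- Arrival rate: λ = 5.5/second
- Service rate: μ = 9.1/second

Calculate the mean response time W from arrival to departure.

First, compute utilization: ρ = λ/μ = 5.5/9.1 = 0.6044
For M/M/1: W = 1/(μ-λ)
W = 1/(9.1-5.5) = 1/3.60
W = 0.2778 seconds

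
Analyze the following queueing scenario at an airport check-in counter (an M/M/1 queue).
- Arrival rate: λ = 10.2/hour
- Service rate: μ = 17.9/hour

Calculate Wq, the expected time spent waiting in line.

First, compute utilization: ρ = λ/μ = 10.2/17.9 = 0.5698
For M/M/1: Wq = λ/(μ(μ-λ))
Wq = 10.2/(17.9 × (17.9-10.2))
Wq = 10.2/(17.9 × 7.70)
Wq = 0.07400 hours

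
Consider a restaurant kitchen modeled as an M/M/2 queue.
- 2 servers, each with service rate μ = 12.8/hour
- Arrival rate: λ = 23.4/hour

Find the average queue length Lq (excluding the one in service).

Traffic intensity: ρ = λ/(cμ) = 23.4/(2×12.8) = 0.9141
Since ρ = 0.9141 < 1, system is stable.
Offered load a = λ/μ = cρ = 23.4/12.8 = 1.8281
P₀ = [ Σₙ₌₀^1 aⁿ/n! + a^2/(2!(1-ρ)) ]⁻¹
Σ = a^0/0! + a^1/1! = 1.0000 + 1.8281 = 2.8281
a^2/(2!(1-ρ)) = 3.34204/(2 × 0.0859375) = 19.4446
P₀ = 1/(2.8281 + 19.4446) = 0.04490
Lq = P₀·a^2·ρ / (2!(1-ρ)²) = 0.0448980 × 3.34204 × 0.914062 / (2 × 0.00738525) = 9.2858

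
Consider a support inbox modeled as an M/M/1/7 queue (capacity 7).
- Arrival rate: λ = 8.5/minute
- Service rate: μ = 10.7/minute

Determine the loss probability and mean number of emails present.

ρ = λ/μ = 8.5/10.7 = 0.79439
P₀ = (1-ρ)/(1-ρ^(K+1)) = (1-0.79439)/(1-0.79439^8) = 0.2056/0.8414 = 0.2444
P_K = P₀×ρ^K = 0.2444 × 0.79439^7 = 0.2444 × 0.1996 = 0.04878
Blocking probability P_7 = 0.04878 (4.88%)
L = ρ[1 - (K+1)ρ^K + Kρ^(K+1)] / [(1-ρ)(1-ρ^(K+1))]
L = 0.79439 × (1 - 8×0.19963486 + 7×0.15858794) / ((1 - 0.79439) × (1 - 0.15858794)) = 2.3558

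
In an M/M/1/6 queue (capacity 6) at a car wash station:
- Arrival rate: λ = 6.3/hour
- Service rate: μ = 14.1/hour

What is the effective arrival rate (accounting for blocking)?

ρ = λ/μ = 6.3/14.1 = 0.4468
P₀ = (1-ρ)/(1-ρ^(K+1)) = (1-0.4468)/(1-0.4468^7) = 0.5532/0.9964 = 0.5552
P_K = P₀×ρ^K = 0.5552 × 0.4468^6 = 0.5552 × 0.007956 = 0.004417
λ_eff = λ(1-P_K) = 6.3 × (1 - 0.004417) = 6.3 × 0.99558 = 6.2722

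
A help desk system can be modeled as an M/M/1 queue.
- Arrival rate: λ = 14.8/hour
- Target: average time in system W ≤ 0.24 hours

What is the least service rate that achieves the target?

For M/M/1: W = 1/(μ-λ)
Need W ≤ 0.24, so 1/(μ-λ) ≤ 0.24
μ - λ ≥ 1/0.24 = 4.1667
μ ≥ 14.8 + 4.1667 = 18.9667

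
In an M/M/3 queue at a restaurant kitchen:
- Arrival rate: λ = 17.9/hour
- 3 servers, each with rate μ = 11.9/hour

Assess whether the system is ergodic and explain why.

Stability requires ρ = λ/(cμ) < 1
ρ = 17.9/(3 × 11.9) = 17.9/35.70 = 0.5014
Since 0.5014 < 1, the system is STABLE.
The servers are busy 50.14% of the time.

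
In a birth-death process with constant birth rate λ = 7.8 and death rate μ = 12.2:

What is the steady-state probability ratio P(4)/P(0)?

For constant rates: P(n)/P(0) = (λ/μ)^n
P(4)/P(0) = (7.8/12.2)^4 = 0.63934^4 = 0.1671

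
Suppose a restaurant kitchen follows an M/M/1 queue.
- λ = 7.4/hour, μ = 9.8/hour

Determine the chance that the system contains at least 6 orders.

ρ = λ/μ = 7.4/9.8 = 0.7551
P(N ≥ n) = ρⁿ
P(N ≥ 6) = 0.7551^6
P(N ≥ 6) = 0.1854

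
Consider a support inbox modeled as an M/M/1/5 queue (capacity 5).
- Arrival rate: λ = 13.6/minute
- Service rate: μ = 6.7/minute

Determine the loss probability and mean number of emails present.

ρ = λ/μ = 13.6/6.7 = 2.02985
P₀ = (1-ρ)/(1-ρ^(K+1)) = (1-2.02985)/(1-2.02985^6) = -1.0299/-68.9493 = 0.01494
P_K = P₀×ρ^K = 0.014936 × 2.02985^5 = 0.014936 × 34.4604 = 0.5147
Blocking probability P_5 = 0.5147 (51.47%)
L = ρ[1 - (K+1)ρ^K + Kρ^(K+1)] / [(1-ρ)(1-ρ^(K+1))]
L = 2.02985 × (1 - 6×34.4604 + 5×69.9493) / ((1 - 2.02985) × (1 - 69.9493)) = 4.1160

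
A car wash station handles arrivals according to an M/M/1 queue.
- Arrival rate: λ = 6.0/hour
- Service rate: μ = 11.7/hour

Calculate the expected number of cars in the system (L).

ρ = λ/μ = 6.0/11.7 = 0.5128
For M/M/1: L = λ/(μ-λ)
L = 6.0/(11.7-6.0) = 6.0/5.70
L = 1.0526 cars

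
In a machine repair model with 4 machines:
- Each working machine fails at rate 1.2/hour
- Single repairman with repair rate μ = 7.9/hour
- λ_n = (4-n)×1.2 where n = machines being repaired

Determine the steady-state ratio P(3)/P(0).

P(3)/P(0) = ∏_{i=0}^{3-1} λ_i/μ_{i+1}
= (4-0)×1.2/7.9 × (4-1)×1.2/7.9 × (4-2)×1.2/7.9
= 0.08412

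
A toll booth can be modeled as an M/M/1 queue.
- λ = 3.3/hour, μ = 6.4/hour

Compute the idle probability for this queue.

ρ = λ/μ = 3.3/6.4 = 0.5156
P(0) = 1 - ρ = 1 - 0.5156 = 0.4844
The server is idle 48.44% of the time.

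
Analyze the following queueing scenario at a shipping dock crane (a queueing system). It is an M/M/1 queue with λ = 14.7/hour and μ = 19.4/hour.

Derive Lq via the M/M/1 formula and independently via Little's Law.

Method 1 (direct): Lq = λ²/(μ(μ-λ)) = 216.09/(19.4 × 4.70) = 2.3699

Method 2 (Little's Law):
W = 1/(μ-λ) = 1/4.70 = 0.21277
Wq = W - 1/μ = 0.21277 - 0.051546 = 0.16122
Lq = λWq = 14.7 × 0.16122 = 2.3699 ✔ (matches Method 1)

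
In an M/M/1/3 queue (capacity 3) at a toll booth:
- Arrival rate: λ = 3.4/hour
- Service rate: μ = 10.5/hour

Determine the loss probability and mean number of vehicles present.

ρ = λ/μ = 3.4/10.5 = 0.3238
P₀ = (1-ρ)/(1-ρ^(K+1)) = (1-0.3238)/(1-0.3238^4) = 0.6762/0.9890 = 0.6837
P_K = P₀×ρ^K = 0.6837 × 0.3238^3 = 0.6837 × 0.03395 = 0.02321
Blocking probability P_3 = 0.02321 (2.32%)
L = ρ[1 - (K+1)ρ^K + Kρ^(K+1)] / [(1-ρ)(1-ρ^(K+1))]
L = 0.3238 × (1 - 4×0.03395 + 3×0.01099) / ((1 - 0.3238) × (1 - 0.01099)) = 0.4344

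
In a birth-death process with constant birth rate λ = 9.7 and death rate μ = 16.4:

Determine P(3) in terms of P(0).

For constant rates: P(n)/P(0) = (λ/μ)^n
P(3)/P(0) = (9.7/16.4)^3 = 0.5915^3 = 0.2069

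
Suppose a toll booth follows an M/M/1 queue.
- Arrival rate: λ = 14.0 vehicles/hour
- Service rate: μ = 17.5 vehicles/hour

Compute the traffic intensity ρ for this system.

Server utilization: ρ = λ/μ
ρ = 14.0/17.5 = 0.8000
The server is busy 80.00% of the time.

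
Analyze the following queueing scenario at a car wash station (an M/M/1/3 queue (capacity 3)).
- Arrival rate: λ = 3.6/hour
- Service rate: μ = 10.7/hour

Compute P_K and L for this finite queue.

ρ = λ/μ = 3.6/10.7 = 0.33645
P₀ = (1-ρ)/(1-ρ^(K+1)) = (1-0.33645)/(1-0.33645^4) = 0.66355/0.98719 = 0.6722
P_K = P₀×ρ^K = 0.6722 × 0.33645^3 = 0.6722 × 0.03809 = 0.02560
Blocking probability P_3 = 0.02560 (2.56%)
L = ρ[1 - (K+1)ρ^K + Kρ^(K+1)] / [(1-ρ)(1-ρ^(K+1))]
L = 0.33645 × (1 - 4×0.03809 + 3×0.01281) / ((1 - 0.33645) × (1 - 0.01281)) = 0.4551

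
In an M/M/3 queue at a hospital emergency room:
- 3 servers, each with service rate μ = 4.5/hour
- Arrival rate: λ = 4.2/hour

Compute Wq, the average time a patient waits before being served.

Traffic intensity: ρ = λ/(cμ) = 4.2/(3×4.5) = 0.3111
Since ρ = 0.3111 < 1, system is stable.
Offered load a = λ/μ = cρ = 4.2/4.5 = 0.9333
P₀ = [ Σₙ₌₀^2 aⁿ/n! + a^3/(3!(1-ρ)) ]⁻¹
Σ = a^0/0! + a^1/1! + a^2/2! = 1.0000 + 0.9333 + 0.4356 = 2.3689
a^3/(3!(1-ρ)) = 0.8130/(6 × 0.6889) = 0.1967
P₀ = 1/(2.3689 + 0.1967) = 0.3898
Lq = P₀·a^3·ρ / (3!(1-ρ)²) = 0.3898 × 0.8130 × 0.3111 / (6 × 0.4746) = 0.03462
Wq = Lq/λ = 0.034625/4.2 = 0.008244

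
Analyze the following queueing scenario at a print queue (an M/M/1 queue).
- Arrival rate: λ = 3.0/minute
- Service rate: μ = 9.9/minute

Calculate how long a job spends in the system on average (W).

First, compute utilization: ρ = λ/μ = 3.0/9.9 = 0.3030
For M/M/1: W = 1/(μ-λ)
W = 1/(9.9-3.0) = 1/6.90
W = 0.1449 minutes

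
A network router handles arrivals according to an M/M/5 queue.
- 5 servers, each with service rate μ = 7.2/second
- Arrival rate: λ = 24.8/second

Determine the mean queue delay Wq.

Traffic intensity: ρ = λ/(cμ) = 24.8/(5×7.2) = 0.6889
Since ρ = 0.6889 < 1, system is stable.
Offered load a = λ/μ = cρ = 24.8/7.2 = 3.4444
P₀ = [ Σₙ₌₀^4 aⁿ/n! + a^5/(5!(1-ρ)) ]⁻¹
Σ = a^0/0! + a^1/1! + a^2/2! + a^3/3! + a^4/4! = 1.0000 + 3.4444 + 5.9321 + 6.8109 + 5.8650 = 23.0524
a^5/(5!(1-ρ)) = 484.8372/(120 × 0.311111) = 12.9867
P₀ = 1/(23.0524 + 12.9867) = 0.02775
Lq = P₀·a^5·ρ / (5!(1-ρ)²) = 0.027748 × 484.8372 × 0.68889 / (120 × 0.096790) = 0.7979
Wq = Lq/λ = 0.7979/24.8 = 0.03217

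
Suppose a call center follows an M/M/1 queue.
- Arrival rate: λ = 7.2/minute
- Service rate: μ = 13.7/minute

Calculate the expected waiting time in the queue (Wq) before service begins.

First, compute utilization: ρ = λ/μ = 7.2/13.7 = 0.5255
For M/M/1: Wq = λ/(μ(μ-λ))
Wq = 7.2/(13.7 × (13.7-7.2))
Wq = 7.2/(13.7 × 6.50)
Wq = 0.08085 minutes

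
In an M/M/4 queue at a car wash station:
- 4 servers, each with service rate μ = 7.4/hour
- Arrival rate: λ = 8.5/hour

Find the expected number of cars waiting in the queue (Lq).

Traffic intensity: ρ = λ/(cμ) = 8.5/(4×7.4) = 0.2872
Since ρ = 0.2872 < 1, system is stable.
Offered load a = λ/μ = cρ = 8.5/7.4 = 1.1486
P₀ = [ Σₙ₌₀^3 aⁿ/n! + a^4/(4!(1-ρ)) ]⁻¹
Σ = a^0/0! + a^1/1! + a^2/2! + a^3/3! = 1.0000 + 1.1486 + 0.6597 + 0.2526 = 3.0609
a^4/(4!(1-ρ)) = 1.7408/(24 × 0.7128) = 0.1018
P₀ = 1/(3.0609 + 0.1018) = 0.3162
Lq = P₀·a^4·ρ / (4!(1-ρ)²) = 0.3162 × 1.7408 × 0.2872 / (24 × 0.5081) = 0.01296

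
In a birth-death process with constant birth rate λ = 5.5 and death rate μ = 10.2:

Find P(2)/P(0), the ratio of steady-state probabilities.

For constant rates: P(n)/P(0) = (λ/μ)^n
P(2)/P(0) = (5.5/10.2)^2 = 0.53922^2 = 0.2908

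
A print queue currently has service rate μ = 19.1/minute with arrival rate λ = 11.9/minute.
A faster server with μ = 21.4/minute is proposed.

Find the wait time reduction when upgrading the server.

System 1: ρ₁ = 11.9/19.1 = 0.6230, W₁ = 1/(19.1-11.9) = 0.13889
System 2: ρ₂ = 11.9/21.4 = 0.5561, W₂ = 1/(21.4-11.9) = 0.10526
Improvement: (W₁-W₂)/W₁ = (0.13889-0.10526)/0.13889 = 24.21%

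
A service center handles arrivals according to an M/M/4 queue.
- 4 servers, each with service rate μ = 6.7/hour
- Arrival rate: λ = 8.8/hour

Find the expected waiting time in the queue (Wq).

Traffic intensity: ρ = λ/(cμ) = 8.8/(4×6.7) = 0.3284
Since ρ = 0.3284 < 1, system is stable.
Offered load a = λ/μ = cρ = 8.8/6.7 = 1.3134
P₀ = [ Σₙ₌₀^3 aⁿ/n! + a^4/(4!(1-ρ)) ]⁻¹
Σ = a^0/0! + a^1/1! + a^2/2! + a^3/3! = 1.0000 + 1.3134 + 0.8626 + 0.3776 = 3.5536
a^4/(4!(1-ρ)) = 2.9760/(24 × 0.6716) = 0.1846
P₀ = 1/(3.5536 + 0.1846) = 0.2675
Lq = P₀·a^4·ρ / (4!(1-ρ)²) = 0.267505 × 2.97599 × 0.328358 / (24 × 0.451103) = 0.02414
Wq = Lq/λ = 0.024145/8.8 = 0.002744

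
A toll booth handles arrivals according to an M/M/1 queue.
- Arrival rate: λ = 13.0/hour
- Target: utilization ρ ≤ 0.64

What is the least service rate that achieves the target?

ρ = λ/μ, so μ = λ/ρ
μ ≥ 13.0/0.64 = 20.3125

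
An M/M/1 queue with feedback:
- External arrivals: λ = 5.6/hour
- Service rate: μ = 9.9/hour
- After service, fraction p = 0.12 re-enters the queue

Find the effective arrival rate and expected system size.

Effective arrival rate: λ_eff = λ/(1-p) = 5.6/(1-0.12) = 5.6/0.88 = 6.3636
ρ = λ_eff/μ = 6.3636/9.9 = 0.64279
L = ρ/(1-ρ) = 0.64279/(1-0.64279) = 1.7995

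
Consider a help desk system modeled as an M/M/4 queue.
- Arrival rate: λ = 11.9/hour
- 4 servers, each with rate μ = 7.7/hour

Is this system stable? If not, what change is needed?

Stability requires ρ = λ/(cμ) < 1
ρ = 11.9/(4 × 7.7) = 11.9/30.80 = 0.3864
Since 0.3864 < 1, the system is STABLE.
The servers are busy 38.64% of the time.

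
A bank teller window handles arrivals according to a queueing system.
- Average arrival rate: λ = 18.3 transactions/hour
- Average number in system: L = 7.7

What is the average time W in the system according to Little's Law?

Little's Law: L = λW, so W = L/λ
W = 7.7/18.3 = 0.4208 hours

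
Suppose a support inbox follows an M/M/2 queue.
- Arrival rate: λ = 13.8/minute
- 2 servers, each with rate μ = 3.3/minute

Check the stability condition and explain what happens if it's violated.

Stability requires ρ = λ/(cμ) < 1
ρ = 13.8/(2 × 3.3) = 13.8/6.60 = 2.0909
Since 2.0909 ≥ 1, the system is UNSTABLE.
Need c > λ/μ = 13.8/3.3 = 4.18.
Minimum servers needed: c = 5.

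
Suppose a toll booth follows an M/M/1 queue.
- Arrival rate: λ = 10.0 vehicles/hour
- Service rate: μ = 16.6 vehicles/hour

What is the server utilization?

Server utilization: ρ = λ/μ
ρ = 10.0/16.6 = 0.6024
The server is busy 60.24% of the time.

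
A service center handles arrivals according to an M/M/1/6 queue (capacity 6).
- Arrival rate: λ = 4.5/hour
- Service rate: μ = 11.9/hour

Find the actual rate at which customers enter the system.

ρ = λ/μ = 4.5/11.9 = 0.37815
P₀ = (1-ρ)/(1-ρ^(K+1)) = (1-0.37815)/(1-0.37815^7) = 0.62185/0.99889 = 0.6225
P_K = P₀×ρ^K = 0.6225 × 0.37815^6 = 0.6225 × 0.002924 = 0.001820
λ_eff = λ(1-P_K) = 4.5 × (1 - 0.001820) = 4.5 × 0.99818 = 4.4918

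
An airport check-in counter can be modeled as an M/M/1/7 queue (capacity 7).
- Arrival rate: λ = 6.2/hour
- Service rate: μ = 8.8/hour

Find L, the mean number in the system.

ρ = λ/μ = 6.2/8.8 = 0.704545
P₀ = (1-ρ)/(1-ρ^(K+1)) = (1-0.704545)/(1-0.704545^8) = 0.2955/0.9393 = 0.3146
P_K = P₀×ρ^K = 0.3146 × 0.704545^7 = 0.3146 × 0.08617 = 0.02711
L = ρ[1 - (K+1)ρ^K + Kρ^(K+1)] / [(1-ρ)(1-ρ^(K+1))]
L = 0.704545 × (1 - 8×0.08617 + 7×0.06071) / ((1 - 0.704545) × (1 - 0.06071)) = 1.8675 passengers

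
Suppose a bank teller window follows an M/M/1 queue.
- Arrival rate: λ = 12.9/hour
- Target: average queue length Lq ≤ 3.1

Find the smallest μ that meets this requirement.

For M/M/1: Lq = λ²/(μ(μ-λ))
Need Lq ≤ 3.1, i.e. μ(μ-λ) ≥ λ²/3.1
μ² - 12.9μ - 166.41/3.1 ≥ 0  →  μ² - 12.9μ - 53.68065 ≥ 0
Quadratic formula (positive root): μ = [λ + √(λ² + 4×53.68065)]/2
Discriminant: 166.41 + 4×53.68065 = 381.1326, √381.1326 = 19.5226
μ ≥ (12.9 + 19.5226)/2 = 16.2113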